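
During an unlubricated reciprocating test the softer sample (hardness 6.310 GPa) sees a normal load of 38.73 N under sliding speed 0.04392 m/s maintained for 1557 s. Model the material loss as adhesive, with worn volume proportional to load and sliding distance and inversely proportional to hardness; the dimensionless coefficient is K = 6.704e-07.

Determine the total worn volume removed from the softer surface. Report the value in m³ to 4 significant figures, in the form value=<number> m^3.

value=2.814e-13 m^3

The intermediates are printed rounded; every step keeps full float precision, and rounded just once to four significant figures.
The distance L = v·t = 0.04392 m/s × 1557 s = 68.38 m.
Hardness H = 6.310 GPa = 6.310e+09 Pa.
SI base units throughout: W = 38.73 N, H = 6.310e+09 Pa, K = 6.704e-07.
Worn volume V = K·W·L/H = 6.704e-07 · 38.73 · 68.38 / 6.310e+09 = 2.814e-13 m³.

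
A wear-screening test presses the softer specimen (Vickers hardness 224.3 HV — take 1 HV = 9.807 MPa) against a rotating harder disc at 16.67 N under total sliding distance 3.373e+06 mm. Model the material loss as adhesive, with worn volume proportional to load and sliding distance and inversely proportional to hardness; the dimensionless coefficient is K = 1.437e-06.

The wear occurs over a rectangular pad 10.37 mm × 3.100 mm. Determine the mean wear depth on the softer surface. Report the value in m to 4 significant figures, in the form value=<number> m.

Intermediates are shown rounded. The computation keeps full float precision — a lone final rounding, at 4 significant digits.
Convert: Path length L = 3.373e+06 mm = 3373 m.
Convert: Hardness H = 224.3 HV × 9.807 MPa/HV = 2200 MPa = 2.200e+09 Pa.
Convert: Pad sides 10.37 mm × 3.100 mm = 0.01037 m × 0.003100 m. Contact area A = 0.01037 m × 0.003100 m = 3.215e-05 m².
Expressed in SI base units: W = 16.67 N, H = 2.200e+09 Pa, K = 1.437e-06.
Archard relation: V = K·W·L/H = 1.437e-06 · 16.67 · 3373 / 2.200e+09 = 3.673e-11 m³.
Depth h = V/A = 3.673e-11 / 3.215e-05 = 1.143e-06 m.

value=1.143e-06 m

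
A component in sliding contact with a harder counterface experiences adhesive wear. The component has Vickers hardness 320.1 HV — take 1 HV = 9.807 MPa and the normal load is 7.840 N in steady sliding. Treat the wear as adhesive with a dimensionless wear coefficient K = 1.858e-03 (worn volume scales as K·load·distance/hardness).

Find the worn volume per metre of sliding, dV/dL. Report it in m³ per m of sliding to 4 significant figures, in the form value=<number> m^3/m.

All arithmetic holds full float precision, and intermediates appear rounded. Rounded once at the end, at four significant figures.
Hardness H = 320.1 HV × 9.807 MPa/HV = 3139 MPa = 3.139e+09 Pa.
In SI base units, W = 7.840 N, H = 3.139e+09 Pa, K = 1.858e-03.
Wear rate dV/dL = K·W/H (no L dependence): 1.858e-03 · 7.840 / 3.139e+09 = 4.640e-12 m³/m.

value=4.640e-12 m^3/m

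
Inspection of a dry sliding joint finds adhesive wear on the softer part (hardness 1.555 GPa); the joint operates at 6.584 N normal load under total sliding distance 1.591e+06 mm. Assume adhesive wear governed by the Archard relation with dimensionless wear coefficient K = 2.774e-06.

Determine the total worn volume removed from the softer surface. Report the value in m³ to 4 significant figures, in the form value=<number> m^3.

Each operation runs at full float precision — shown intermediates are rounded. Rounded once at the end to 4 significant figures.
Total distance L = 1.591e+06 mm = 1591 m.
Hardness H = 1.555 GPa = 1.555e+09 Pa.
Expressed in SI base units: W = 6.584 N, H = 1.555e+09 Pa, K = 2.774e-06.
Archard relation: V = K·W·L/H = 2.774e-06 · 6.584 · 1591 / 1.555e+09 = 1.869e-11 m³.

value=1.869e-11 m^3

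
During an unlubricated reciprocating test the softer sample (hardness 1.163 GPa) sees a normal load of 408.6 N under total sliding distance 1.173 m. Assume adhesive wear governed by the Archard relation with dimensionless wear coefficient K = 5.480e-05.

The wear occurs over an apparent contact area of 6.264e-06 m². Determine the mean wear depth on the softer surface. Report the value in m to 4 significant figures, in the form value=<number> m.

value=3.605e-06 m

Intermediates appear rounded; all working math keeps full precision — one last rounding: four significant digits.
Convert: Hardness H = 1.163 GPa = 1.163e+09 Pa.
In SI base units: W = 408.6 N, H = 1.163e+09 Pa, K = 5.480e-05.
By Archard's law, V = K·W·L/H = 5.480e-05 · 408.6 · 1.173 / 1.163e+09 = 2.258e-11 m³.
Depth h = V/A = 2.258e-11 / 6.264e-06 = 3.605e-06 m.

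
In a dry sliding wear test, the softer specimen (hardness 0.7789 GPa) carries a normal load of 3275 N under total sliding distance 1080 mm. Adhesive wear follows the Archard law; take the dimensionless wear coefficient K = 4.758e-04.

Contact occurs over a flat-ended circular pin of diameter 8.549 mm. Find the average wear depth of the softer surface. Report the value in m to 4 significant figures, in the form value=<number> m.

value=3.764e-05 m

All working math keeps full float precision, and intermediates appear rounded — rounded once at the end, at 4 significant figures.
Convert: The distance L = 1080 mm = 1.080 m.
Convert: Hardness H = 0.7789 GPa = 7.789e+08 Pa.
Convert: Pin diameter d = 8.549 mm = 0.008549 m. Contact area A = π·d²/4 = π·(0.008549 m)²/4 = 5.740e-05 m².
Expressed in SI base units: W = 3275 N, H = 7.789e+08 Pa, K = 4.758e-04.
Wear volume V = K·W·L/H = 4.758e-04 · 3275 · 1.080 / 7.789e+08 = 2.161e-09 m³.
Depth of wear h = V/A = 2.161e-09 / 5.740e-05 = 3.764e-05 m.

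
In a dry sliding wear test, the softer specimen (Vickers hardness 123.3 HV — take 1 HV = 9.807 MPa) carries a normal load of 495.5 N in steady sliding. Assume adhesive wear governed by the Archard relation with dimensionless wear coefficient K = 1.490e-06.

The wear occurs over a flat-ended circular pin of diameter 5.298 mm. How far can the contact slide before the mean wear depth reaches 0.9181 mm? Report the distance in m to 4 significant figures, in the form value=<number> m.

All working math holds exact precision. Shown intermediates are rounded, and one final rounding to four significant figures.
Convert: Hardness H = 123.3 HV × 9.807 MPa/HV = 1209 MPa = 1.209e+09 Pa.
Convert: Pin diameter d = 5.298 mm = 0.005298 m. Contact area A = π·d²/4 = π·(0.005298 m)²/4 = 2.205e-05 m².
Convert: Depth limit h_lim = 0.9181 mm = 9.181e-04 m.
Collected in SI base units: W = 495.5 N, H = 1.209e+09 Pa, K = 1.490e-06.
Limit volume V_lim = h_lim·A = 9.181e-04 · 2.205e-05 = 2.024e-08 m³.
Inverting, life L = V_lim·H/(K·W) = 2.024e-08 · 1.209e+09 / (1.490e-06 · 495.5) = 3.315e+04 m.

value=3.315e+04 m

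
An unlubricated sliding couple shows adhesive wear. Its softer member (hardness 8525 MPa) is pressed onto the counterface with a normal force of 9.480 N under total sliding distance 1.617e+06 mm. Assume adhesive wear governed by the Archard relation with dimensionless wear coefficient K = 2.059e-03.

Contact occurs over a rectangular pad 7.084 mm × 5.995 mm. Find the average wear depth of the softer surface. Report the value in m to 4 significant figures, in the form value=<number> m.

All arithmetic maintains full precision. The intermediates appear rounded. Rounded just once: 4 significant digits.
Total distance L = 1.617e+06 mm = 1617 m.
Hardness H = 8525 MPa = 8.525e+09 Pa.
Pad sides 7.084 mm × 5.995 mm = 0.007084 m × 0.005995 m. Contact area A = 0.007084 m × 0.005995 m = 4.247e-05 m².
In SI base units: W = 9.480 N, H = 8.525e+09 Pa, K = 2.059e-03.
Worn volume V = K·W·L/H = 2.059e-03 · 9.480 · 1617 / 8.525e+09 = 3.702e-09 m³.
Depth h = V/A = 3.702e-09 / 4.247e-05 = 8.718e-05 m.

value=8.718e-05 m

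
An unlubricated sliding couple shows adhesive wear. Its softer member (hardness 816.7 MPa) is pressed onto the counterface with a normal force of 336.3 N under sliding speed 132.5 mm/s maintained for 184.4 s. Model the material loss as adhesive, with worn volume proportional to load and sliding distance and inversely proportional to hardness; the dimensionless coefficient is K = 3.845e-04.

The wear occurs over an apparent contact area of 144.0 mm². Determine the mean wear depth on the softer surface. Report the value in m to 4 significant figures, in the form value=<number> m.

Intermediates are displayed rounded — each operation runs at exact precision — one final rounding to 4 significant digits.
Sliding speed v = 132.5 mm/s = 0.1325 m/s. Total distance L = v·t = 0.1325 m/s × 184.4 s = 24.43 m.
Hardness H = 816.7 MPa = 8.167e+08 Pa.
Contact area A = 144.0 mm² = 1.440e-04 m².
Collected in SI base units: W = 336.3 N, H = 8.167e+08 Pa, K = 3.845e-04.
The Archard volume V = K·W·L/H = 3.845e-04 · 336.3 · 24.43 / 8.167e+08 = 3.868e-09 m³.
Depth h = V/A = 3.868e-09 / 1.440e-04 = 2.686e-05 m.

value=2.686e-05 m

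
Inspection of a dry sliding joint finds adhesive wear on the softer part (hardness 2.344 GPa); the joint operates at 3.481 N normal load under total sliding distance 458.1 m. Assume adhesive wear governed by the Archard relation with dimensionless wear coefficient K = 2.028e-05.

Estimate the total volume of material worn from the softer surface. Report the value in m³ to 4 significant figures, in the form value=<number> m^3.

The algebra keeps full precision; shown intermediates are rounded. Rounded just once, at four significant digits.
Hardness H = 2.344 GPa = 2.344e+09 Pa.
Collected in SI base units: W = 3.481 N, H = 2.344e+09 Pa, K = 2.028e-05.
The Archard volume V = K·W·L/H = 2.028e-05 · 3.481 · 458.1 / 2.344e+09 = 1.380e-11 m³.

value=1.380e-11 m^3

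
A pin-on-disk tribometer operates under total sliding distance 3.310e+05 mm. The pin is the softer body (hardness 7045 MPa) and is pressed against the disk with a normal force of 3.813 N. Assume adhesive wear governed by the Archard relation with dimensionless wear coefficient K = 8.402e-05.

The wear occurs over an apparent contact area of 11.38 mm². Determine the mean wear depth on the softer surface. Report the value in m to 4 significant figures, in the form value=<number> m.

value=1.323e-06 m

Every step maintains full precision. Shown intermediates are rounded — rounded once at the end, at four significant figures.
Distance L = 3.310e+05 mm = 331.0 m.
Hardness H = 7045 MPa = 7.045e+09 Pa.
Contact area A = 11.38 mm² = 1.138e-05 m².
As SI base values: W = 3.813 N, H = 7.045e+09 Pa, K = 8.402e-05.
By Archard's law, V = K·W·L/H = 8.402e-05 · 3.813 · 331.0 / 7.045e+09 = 1.505e-11 m³.
Mean wear depth h = V/A = 1.505e-11 / 1.138e-05 = 1.323e-06 m.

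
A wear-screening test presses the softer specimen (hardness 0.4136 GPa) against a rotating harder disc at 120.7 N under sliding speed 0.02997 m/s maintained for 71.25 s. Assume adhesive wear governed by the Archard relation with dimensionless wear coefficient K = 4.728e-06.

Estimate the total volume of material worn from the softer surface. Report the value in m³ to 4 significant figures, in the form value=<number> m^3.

value=2.946e-12 m^3

All arithmetic holds exact precision — the intermediates are displayed rounded, and one last rounding: 4 significant figures.
Convert: The distance L = v·t = 0.02997 m/s × 71.25 s = 2.135 m.
Convert: Hardness H = 0.4136 GPa = 4.136e+08 Pa.
In SI base units: W = 120.7 N, H = 4.136e+08 Pa, K = 4.728e-06.
Worn volume V = K·W·L/H = 4.728e-06 · 120.7 · 2.135 / 4.136e+08 = 2.946e-12 m³.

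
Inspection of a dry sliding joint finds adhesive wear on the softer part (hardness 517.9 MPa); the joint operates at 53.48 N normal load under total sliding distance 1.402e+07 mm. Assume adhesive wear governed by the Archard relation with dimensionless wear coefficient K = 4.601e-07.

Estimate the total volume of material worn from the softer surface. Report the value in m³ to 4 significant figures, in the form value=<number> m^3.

Every step keeps full float precision — quoted intermediates are rounded; a single final rounding to four significant figures.
Total distance L = 1.402e+07 mm = 1.402e+04 m.
Hardness H = 517.9 MPa = 5.179e+08 Pa.
SI base units throughout: W = 53.48 N, H = 5.179e+08 Pa, K = 4.601e-07.
Archard volume V = K·W·L/H = 4.601e-07 · 53.48 · 1.402e+04 / 5.179e+08 = 6.661e-10 m³.

value=6.661e-10 m^3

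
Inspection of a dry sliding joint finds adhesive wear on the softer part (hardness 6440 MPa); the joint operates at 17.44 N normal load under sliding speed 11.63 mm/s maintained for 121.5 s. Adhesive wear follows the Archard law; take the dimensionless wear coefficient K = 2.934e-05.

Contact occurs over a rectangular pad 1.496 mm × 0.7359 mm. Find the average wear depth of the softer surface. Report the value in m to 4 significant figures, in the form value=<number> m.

All working math maintains full precision — intermediates are printed rounded, and one final rounding: 4 significant figures.
Convert: Sliding speed v = 11.63 mm/s = 0.01163 m/s. Total distance L = v·t = 0.01163 m/s × 121.5 s = 1.413 m.
Convert: Hardness H = 6440 MPa = 6.440e+09 Pa.
Convert: Pad sides 1.496 mm × 0.7359 mm = 1.496e-03 m × 7.359e-04 m. Contact area A = 1.496e-03 m × 7.359e-04 m = 1.101e-06 m².
Restated in SI base units: W = 17.44 N, H = 6.440e+09 Pa, K = 2.934e-05.
Archard volume V = K·W·L/H = 2.934e-05 · 17.44 · 1.413 / 6.440e+09 = 1.123e-13 m³.
Mean depth h = V/A = 1.123e-13 / 1.101e-06 = 1.020e-07 m.

value=1.020e-07 m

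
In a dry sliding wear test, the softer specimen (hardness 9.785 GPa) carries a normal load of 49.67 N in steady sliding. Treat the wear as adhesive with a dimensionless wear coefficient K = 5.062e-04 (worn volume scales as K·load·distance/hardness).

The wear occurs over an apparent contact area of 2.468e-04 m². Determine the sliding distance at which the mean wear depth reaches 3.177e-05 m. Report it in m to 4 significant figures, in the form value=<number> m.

value=3051 m

The algebra maintains exact precision — shown intermediates are rounded; rounded once at the end to four significant figures.
Hardness H = 9.785 GPa = 9.785e+09 Pa.
Restated in SI base units: W = 49.67 N, H = 9.785e+09 Pa, K = 5.062e-04.
At the depth limit, V_lim = h_lim·A = 3.177e-05 · 2.468e-04 = 7.841e-09 m³.
So the life L = V_lim·H/(K·W) = 7.841e-09 · 9.785e+09 / (5.062e-04 · 49.67) = 3051 m.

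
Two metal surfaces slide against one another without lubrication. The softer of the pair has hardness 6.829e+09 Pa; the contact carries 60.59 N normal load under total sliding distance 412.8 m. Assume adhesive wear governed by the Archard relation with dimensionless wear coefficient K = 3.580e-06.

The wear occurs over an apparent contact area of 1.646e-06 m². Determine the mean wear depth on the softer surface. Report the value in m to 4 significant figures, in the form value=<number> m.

value=7.966e-06 m

The algebra runs at exact precision, and intermediate values are printed rounded — rounded once at the end: four significant figures.
In SI base units, W = 60.59 N, H = 6.829e+09 Pa, K = 3.580e-06.
Volume removed: V = K·W·L/H = 3.580e-06 · 60.59 · 412.8 / 6.829e+09 = 1.311e-11 m³.
Depth h = V/A = 1.311e-11 / 1.646e-06 = 7.966e-06 m.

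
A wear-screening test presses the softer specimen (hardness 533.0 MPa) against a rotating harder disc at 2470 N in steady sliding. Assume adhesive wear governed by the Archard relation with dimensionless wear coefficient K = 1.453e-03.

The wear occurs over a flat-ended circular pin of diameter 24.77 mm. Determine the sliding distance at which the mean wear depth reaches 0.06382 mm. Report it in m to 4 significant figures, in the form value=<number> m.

Intermediates are printed rounded — each operation holds exact precision, and rounded just once, at four significant figures.
Hardness H = 533.0 MPa = 5.330e+08 Pa.
Pin diameter d = 24.77 mm = 0.02477 m. Contact area A = π·d²/4 = π·(0.02477 m)²/4 = 4.819e-04 m².
Depth limit h_lim = 0.06382 mm = 6.382e-05 m.
Working in SI base units: W = 2470 N, H = 5.330e+08 Pa, K = 1.453e-03.
At the depth limit, V_lim = h_lim·A = 6.382e-05 · 4.819e-04 = 3.075e-08 m³.
Thus life L = V_lim·H/(K·W) = 3.075e-08 · 5.330e+08 / (1.453e-03 · 2470) = 4.567 m.

value=4.567 m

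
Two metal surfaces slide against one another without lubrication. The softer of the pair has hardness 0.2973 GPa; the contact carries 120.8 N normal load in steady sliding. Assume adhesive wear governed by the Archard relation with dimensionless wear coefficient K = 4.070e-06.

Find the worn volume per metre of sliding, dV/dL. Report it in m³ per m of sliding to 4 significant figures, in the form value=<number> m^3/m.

Displayed values are rounded, and the algebra carries exact precision, and a single final rounding to four significant figures.
Convert: Hardness H = 0.2973 GPa = 2.973e+08 Pa.
SI base units throughout: W = 120.8 N, H = 2.973e+08 Pa, K = 4.070e-06.
Volumetric rate dV/dL = K·W/H, per unit distance: 4.070e-06 · 120.8 / 2.973e+08 = 1.654e-12 m³/m.

value=1.654e-12 m^3/m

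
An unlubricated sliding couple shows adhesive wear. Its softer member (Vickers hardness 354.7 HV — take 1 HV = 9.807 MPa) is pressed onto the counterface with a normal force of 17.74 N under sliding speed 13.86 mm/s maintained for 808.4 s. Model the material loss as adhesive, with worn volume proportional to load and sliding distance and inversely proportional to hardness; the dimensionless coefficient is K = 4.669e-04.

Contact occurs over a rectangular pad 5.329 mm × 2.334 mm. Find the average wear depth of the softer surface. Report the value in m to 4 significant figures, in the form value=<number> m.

Every step holds full precision, and intermediates are printed rounded — a single final rounding: four significant digits.
Convert: Sliding speed v = 13.86 mm/s = 0.01386 m/s. Total distance L = v·t = 0.01386 m/s × 808.4 s = 11.20 m.
Convert: Hardness H = 354.7 HV × 9.807 MPa/HV = 3479 MPa = 3.479e+09 Pa.
Convert: Pad sides 5.329 mm × 2.334 mm = 0.005329 m × 0.002334 m. Contact area A = 0.005329 m × 0.002334 m = 1.244e-05 m².
In SI base units: W = 17.74 N, H = 3.479e+09 Pa, K = 4.669e-04.
By Archard's law, V = K·W·L/H = 4.669e-04 · 17.74 · 11.20 / 3.479e+09 = 2.668e-11 m³.
Average depth h = V/A = 2.668e-11 / 1.244e-05 = 2.145e-06 m.

value=2.145e-06 m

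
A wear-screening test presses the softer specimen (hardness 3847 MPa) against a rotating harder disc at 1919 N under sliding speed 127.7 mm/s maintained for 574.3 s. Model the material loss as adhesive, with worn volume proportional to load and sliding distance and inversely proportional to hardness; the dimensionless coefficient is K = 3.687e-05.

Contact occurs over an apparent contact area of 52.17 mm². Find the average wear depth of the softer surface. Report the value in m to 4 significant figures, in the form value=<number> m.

Intermediates are displayed rounded. The algebra maintains full precision; a single final rounding, at 4 significant digits.
Sliding speed v = 127.7 mm/s = 0.1277 m/s. Distance L = v·t = 0.1277 m/s × 574.3 s = 73.34 m.
Hardness H = 3847 MPa = 3.847e+09 Pa.
Contact area A = 52.17 mm² = 5.217e-05 m².
As SI base values: W = 1919 N, H = 3.847e+09 Pa, K = 3.687e-05.
Archard volume V = K·W·L/H = 3.687e-05 · 1919 · 73.34 / 3.847e+09 = 1.349e-09 m³.
Mean wear depth h = V/A = 1.349e-09 / 5.217e-05 = 2.585e-05 m.

value=2.585e-05 m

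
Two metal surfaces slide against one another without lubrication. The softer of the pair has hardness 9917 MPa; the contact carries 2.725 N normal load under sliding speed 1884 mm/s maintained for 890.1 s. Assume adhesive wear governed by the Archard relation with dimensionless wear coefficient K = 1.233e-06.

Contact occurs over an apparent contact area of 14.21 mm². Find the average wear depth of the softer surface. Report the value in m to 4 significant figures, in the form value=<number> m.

Intermediates are printed rounded; all arithmetic runs at full precision. Rounded just once, at four significant digits.
Convert: Sliding speed v = 1884 mm/s = 1.884 m/s. Total distance L = v·t = 1.884 m/s × 890.1 s = 1677 m.
Convert: Hardness H = 9917 MPa = 9.917e+09 Pa.
Convert: Contact area A = 14.21 mm² = 1.421e-05 m².
Collected in SI base units: W = 2.725 N, H = 9.917e+09 Pa, K = 1.233e-06.
Apply Archard: V = K·W·L/H = 1.233e-06 · 2.725 · 1677 / 9.917e+09 = 5.682e-13 m³.
Mean wear depth h = V/A = 5.682e-13 / 1.421e-05 = 3.998e-08 m.

value=3.998e-08 m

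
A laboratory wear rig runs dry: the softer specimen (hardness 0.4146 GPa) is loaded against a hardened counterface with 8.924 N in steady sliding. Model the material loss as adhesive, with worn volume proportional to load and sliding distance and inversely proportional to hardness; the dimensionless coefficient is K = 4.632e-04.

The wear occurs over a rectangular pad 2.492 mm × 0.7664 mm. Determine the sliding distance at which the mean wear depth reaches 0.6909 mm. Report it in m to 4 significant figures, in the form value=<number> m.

value=132.3 m

The computation keeps exact precision — the intermediates are displayed rounded, and rounded just once, at 4 significant figures.
Hardness H = 0.4146 GPa = 4.146e+08 Pa.
Pad sides 2.492 mm × 0.7664 mm = 2.492e-03 m × 7.664e-04 m. Contact area A = 2.492e-03 m × 7.664e-04 m = 1.910e-06 m².
Depth limit h_lim = 0.6909 mm = 6.909e-04 m.
In SI base units: W = 8.924 N, H = 4.146e+08 Pa, K = 4.632e-04.
Wearable volume V_lim = h_lim·A = 6.909e-04 · 1.910e-06 = 1.320e-09 m³.
Thus life L = V_lim·H/(K·W) = 1.320e-09 · 4.146e+08 / (4.632e-04 · 8.924) = 132.3 m.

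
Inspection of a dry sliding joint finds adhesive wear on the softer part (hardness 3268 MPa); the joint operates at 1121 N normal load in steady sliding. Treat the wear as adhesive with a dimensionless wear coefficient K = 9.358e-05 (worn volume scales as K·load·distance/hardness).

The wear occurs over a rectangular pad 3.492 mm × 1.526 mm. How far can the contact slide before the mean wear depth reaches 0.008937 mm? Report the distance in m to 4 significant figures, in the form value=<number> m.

value=1.484 m

The intermediates appear rounded, and all working math holds full precision — rounded just once, at 4 significant figures.
Hardness H = 3268 MPa = 3.268e+09 Pa.
Pad sides 3.492 mm × 1.526 mm = 0.003492 m × 0.001526 m. Contact area A = 0.003492 m × 0.001526 m = 5.329e-06 m².
Depth limit h_lim = 0.008937 mm = 8.937e-06 m.
In SI base units, W = 1121 N, H = 3.268e+09 Pa, K = 9.358e-05.
Limit volume V_lim = h_lim·A = 8.937e-06 · 5.329e-06 = 4.762e-11 m³.
Thus life L = V_lim·H/(K·W) = 4.762e-11 · 3.268e+09 / (9.358e-05 · 1121) = 1.484 m.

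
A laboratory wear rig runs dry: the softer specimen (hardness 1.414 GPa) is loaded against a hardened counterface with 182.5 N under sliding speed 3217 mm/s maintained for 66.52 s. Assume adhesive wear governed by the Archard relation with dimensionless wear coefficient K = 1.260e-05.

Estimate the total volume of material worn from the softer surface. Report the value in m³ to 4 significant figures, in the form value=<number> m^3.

value=3.480e-10 m^3

The intermediates are displayed rounded, and every step holds full precision; rounded once at the end to 4 significant digits.
Convert: Sliding speed v = 3217 mm/s = 3.217 m/s. Sliding distance L = v·t = 3.217 m/s × 66.52 s = 214.0 m.
Convert: Hardness H = 1.414 GPa = 1.414e+09 Pa.
Expressed in SI base units: W = 182.5 N, H = 1.414e+09 Pa, K = 1.260e-05.
Worn volume V = K·W·L/H = 1.260e-05 · 182.5 · 214.0 / 1.414e+09 = 3.480e-10 m³.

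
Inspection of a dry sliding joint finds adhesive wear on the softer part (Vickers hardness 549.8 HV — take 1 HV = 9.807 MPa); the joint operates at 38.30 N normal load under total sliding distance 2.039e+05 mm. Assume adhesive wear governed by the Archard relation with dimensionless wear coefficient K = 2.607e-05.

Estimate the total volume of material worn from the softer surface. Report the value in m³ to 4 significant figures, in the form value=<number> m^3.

The computation keeps exact precision, and shown intermediates are rounded — a lone final rounding: four significant figures.
Convert: The distance L = 2.039e+05 mm = 203.9 m.
Convert: Hardness H = 549.8 HV × 9.807 MPa/HV = 5392 MPa = 5.392e+09 Pa.
In SI base units, W = 38.30 N, H = 5.392e+09 Pa, K = 2.607e-05.
Archard relation: V = K·W·L/H = 2.607e-05 · 38.30 · 203.9 / 5.392e+09 = 3.776e-11 m³.

value=3.776e-11 m^3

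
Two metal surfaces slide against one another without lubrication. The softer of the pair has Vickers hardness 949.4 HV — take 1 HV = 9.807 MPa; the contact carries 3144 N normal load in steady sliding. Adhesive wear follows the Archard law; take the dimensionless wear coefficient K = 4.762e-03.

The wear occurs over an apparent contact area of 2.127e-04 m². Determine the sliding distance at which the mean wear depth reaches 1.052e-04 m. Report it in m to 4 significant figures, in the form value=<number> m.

All working math carries exact precision. The intermediates appear rounded; one final rounding to four significant figures.
Convert: Hardness H = 949.4 HV × 9.807 MPa/HV = 9311 MPa = 9.311e+09 Pa.
Working in SI base units: W = 3144 N, H = 9.311e+09 Pa, K = 4.762e-03.
Limit volume V_lim = h_lim·A = 1.052e-04 · 2.127e-04 = 2.238e-08 m³.
Inverting, life L = V_lim·H/(K·W) = 2.238e-08 · 9.311e+09 / (4.762e-03 · 3144) = 13.92 m.

value=13.92 m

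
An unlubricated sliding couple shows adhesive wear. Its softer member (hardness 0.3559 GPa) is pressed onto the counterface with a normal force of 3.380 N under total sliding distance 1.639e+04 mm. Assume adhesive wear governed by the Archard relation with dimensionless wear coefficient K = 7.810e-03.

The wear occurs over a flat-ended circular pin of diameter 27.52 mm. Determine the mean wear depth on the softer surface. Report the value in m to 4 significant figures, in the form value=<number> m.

The algebra maintains exact precision; intermediates are shown rounded. Rounded just once, at four significant figures.
Convert: The distance L = 1.639e+04 mm = 16.39 m.
Convert: Hardness H = 0.3559 GPa = 3.559e+08 Pa.
Convert: Pin diameter d = 27.52 mm = 0.02752 m. Contact area A = π·d²/4 = π·(0.02752 m)²/4 = 5.948e-04 m².
Collected in SI base units: W = 3.380 N, H = 3.559e+08 Pa, K = 7.810e-03.
Apply Archard: V = K·W·L/H = 7.810e-03 · 3.380 · 16.39 / 3.559e+08 = 1.216e-09 m³.
Mean depth h = V/A = 1.216e-09 / 5.948e-04 = 2.044e-06 m.

value=2.044e-06 m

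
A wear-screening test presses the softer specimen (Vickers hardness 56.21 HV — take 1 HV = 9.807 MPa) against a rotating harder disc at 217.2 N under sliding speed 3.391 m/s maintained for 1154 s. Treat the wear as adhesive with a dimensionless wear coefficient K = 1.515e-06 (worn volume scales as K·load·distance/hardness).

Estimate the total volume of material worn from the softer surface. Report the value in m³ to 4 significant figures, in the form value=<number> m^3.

value=2.336e-09 m^3

The algebra carries full float precision, and shown intermediates are rounded — one last rounding: 4 significant figures.
Distance L = v·t = 3.391 m/s × 1154 s = 3913 m.
Hardness H = 56.21 HV × 9.807 MPa/HV = 551.3 MPa = 5.513e+08 Pa.
Expressed in SI base units: W = 217.2 N, H = 5.513e+08 Pa, K = 1.515e-06.
The Archard volume V = K·W·L/H = 1.515e-06 · 217.2 · 3913 / 5.513e+08 = 2.336e-09 m³.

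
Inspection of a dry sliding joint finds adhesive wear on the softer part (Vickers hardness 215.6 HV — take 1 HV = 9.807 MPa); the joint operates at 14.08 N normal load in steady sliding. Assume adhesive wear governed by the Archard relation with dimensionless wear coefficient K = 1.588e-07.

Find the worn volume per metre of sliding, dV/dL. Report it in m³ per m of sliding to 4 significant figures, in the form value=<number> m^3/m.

All arithmetic maintains exact precision — the intermediates are shown rounded, and one final rounding, at 4 significant figures.
Hardness H = 215.6 HV × 9.807 MPa/HV = 2114 MPa = 2.114e+09 Pa.
In SI base units: W = 14.08 N, H = 2.114e+09 Pa, K = 1.588e-07.
Wear rate dV/dL = K·W/H (no L dependence): 1.588e-07 · 14.08 / 2.114e+09 = 1.057e-15 m³/m.

value=1.057e-15 m^3/m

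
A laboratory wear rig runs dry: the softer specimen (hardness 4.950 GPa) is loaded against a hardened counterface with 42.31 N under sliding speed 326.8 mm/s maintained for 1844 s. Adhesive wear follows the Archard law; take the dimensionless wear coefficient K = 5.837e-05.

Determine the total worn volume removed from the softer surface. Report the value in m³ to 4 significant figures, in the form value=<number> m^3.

Intermediate values are printed rounded, and every step keeps full float precision. Rounded just once, at four significant figures.
Sliding speed v = 326.8 mm/s = 0.3268 m/s. Path length L = v·t = 0.3268 m/s × 1844 s = 602.6 m.
Hardness H = 4.950 GPa = 4.950e+09 Pa.
In SI base units: W = 42.31 N, H = 4.950e+09 Pa, K = 5.837e-05.
Archard relation: V = K·W·L/H = 5.837e-05 · 42.31 · 602.6 / 4.950e+09 = 3.007e-10 m³.

value=3.007e-10 m^3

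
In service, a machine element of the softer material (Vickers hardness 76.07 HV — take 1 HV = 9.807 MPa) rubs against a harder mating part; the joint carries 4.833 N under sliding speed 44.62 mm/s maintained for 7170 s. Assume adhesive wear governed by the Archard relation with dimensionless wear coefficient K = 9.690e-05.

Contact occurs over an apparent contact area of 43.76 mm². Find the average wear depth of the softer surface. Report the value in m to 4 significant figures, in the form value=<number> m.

The intermediates are printed rounded; all arithmetic runs at full float precision — one last rounding, at four significant digits.
Convert: Sliding speed v = 44.62 mm/s = 0.04462 m/s. Distance L = v·t = 0.04462 m/s × 7170 s = 319.9 m.
Convert: Hardness H = 76.07 HV × 9.807 MPa/HV = 746.0 MPa = 7.460e+08 Pa.
Convert: Contact area A = 43.76 mm² = 4.376e-05 m².
As SI base values: W = 4.833 N, H = 7.460e+08 Pa, K = 9.690e-05.
Worn volume V = K·W·L/H = 9.690e-05 · 4.833 · 319.9 / 7.460e+08 = 2.008e-10 m³.
Wear depth h = V/A = 2.008e-10 / 4.376e-05 = 4.589e-06 m.

value=4.589e-06 m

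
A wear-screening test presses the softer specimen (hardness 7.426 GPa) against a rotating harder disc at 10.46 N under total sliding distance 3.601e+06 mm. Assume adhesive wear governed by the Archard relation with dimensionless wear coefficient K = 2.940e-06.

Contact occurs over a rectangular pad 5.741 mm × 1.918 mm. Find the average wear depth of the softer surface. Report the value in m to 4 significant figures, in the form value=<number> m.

Intermediates appear rounded, and all arithmetic runs at exact precision — one final rounding to 4 significant figures.
Total distance L = 3.601e+06 mm = 3601 m.
Hardness H = 7.426 GPa = 7.426e+09 Pa.
Pad sides 5.741 mm × 1.918 mm = 0.005741 m × 0.001918 m. Contact area A = 0.005741 m × 0.001918 m = 1.101e-05 m².
Collected in SI base units: W = 10.46 N, H = 7.426e+09 Pa, K = 2.940e-06.
The Archard volume V = K·W·L/H = 2.940e-06 · 10.46 · 3601 / 7.426e+09 = 1.491e-11 m³.
Depth h = V/A = 1.491e-11 / 1.101e-05 = 1.354e-06 m.

value=1.354e-06 m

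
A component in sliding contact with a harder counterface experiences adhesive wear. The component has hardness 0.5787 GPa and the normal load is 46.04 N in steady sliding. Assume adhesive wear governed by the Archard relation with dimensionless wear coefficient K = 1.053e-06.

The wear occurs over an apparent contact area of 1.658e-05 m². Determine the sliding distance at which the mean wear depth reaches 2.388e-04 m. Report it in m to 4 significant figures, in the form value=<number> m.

Each operation runs at full float precision; printed values are rounded; rounded just once, at 4 significant digits.
Hardness H = 0.5787 GPa = 5.787e+08 Pa.
In SI base units: W = 46.04 N, H = 5.787e+08 Pa, K = 1.053e-06.
Limit volume V_lim = h_lim·A = 2.388e-04 · 1.658e-05 = 3.959e-09 m³.
Life L = V_lim·H/(K·W) = 3.959e-09 · 5.787e+08 / (1.053e-06 · 46.04) = 4.726e+04 m.

value=4.726e+04 m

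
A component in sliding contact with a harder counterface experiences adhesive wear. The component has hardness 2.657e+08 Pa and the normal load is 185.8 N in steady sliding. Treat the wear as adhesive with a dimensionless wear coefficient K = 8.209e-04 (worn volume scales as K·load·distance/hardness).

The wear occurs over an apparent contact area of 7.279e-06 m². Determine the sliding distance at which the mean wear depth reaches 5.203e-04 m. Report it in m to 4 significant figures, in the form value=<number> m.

Intermediates appear rounded. All working math carries exact precision, and a lone final rounding, at four significant digits.
Expressed in SI base units: W = 185.8 N, H = 2.657e+08 Pa, K = 8.209e-04.
Permissible volume V_lim = h_lim·A = 5.203e-04 · 7.279e-06 = 3.787e-09 m³.
Life L = V_lim·H/(K·W) = 3.787e-09 · 2.657e+08 / (8.209e-04 · 185.8) = 6.598 m.

value=6.598 m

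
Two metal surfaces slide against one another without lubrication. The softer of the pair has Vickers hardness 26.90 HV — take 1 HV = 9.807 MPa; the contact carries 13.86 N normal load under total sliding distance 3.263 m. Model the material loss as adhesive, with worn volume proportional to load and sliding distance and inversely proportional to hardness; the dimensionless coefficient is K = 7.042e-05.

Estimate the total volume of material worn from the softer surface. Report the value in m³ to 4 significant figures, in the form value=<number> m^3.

value=1.207e-11 m^3

All working math holds exact precision — intermediate values are displayed rounded. Rounded just once, at 4 significant figures.
Hardness H = 26.90 HV × 9.807 MPa/HV = 263.8 MPa = 2.638e+08 Pa.
In SI base units: W = 13.86 N, H = 2.638e+08 Pa, K = 7.042e-05.
Worn volume V = K·W·L/H = 7.042e-05 · 13.86 · 3.263 / 2.638e+08 = 1.207e-11 m³.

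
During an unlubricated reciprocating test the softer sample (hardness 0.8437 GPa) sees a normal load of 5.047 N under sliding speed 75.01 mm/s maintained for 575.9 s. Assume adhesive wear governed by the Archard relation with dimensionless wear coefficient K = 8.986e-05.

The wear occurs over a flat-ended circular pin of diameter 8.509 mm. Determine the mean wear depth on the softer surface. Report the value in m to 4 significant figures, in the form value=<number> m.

value=4.083e-07 m

The computation runs at full precision; quoted intermediates are rounded — one last rounding, at four significant figures.
Convert: Sliding speed v = 75.01 mm/s = 0.07501 m/s. The distance L = v·t = 0.07501 m/s × 575.9 s = 43.20 m.
Convert: Hardness H = 0.8437 GPa = 8.437e+08 Pa.
Convert: Pin diameter d = 8.509 mm = 0.008509 m. Contact area A = π·d²/4 = π·(0.008509 m)²/4 = 5.687e-05 m².
Restated in SI base units: W = 5.047 N, H = 8.437e+08 Pa, K = 8.986e-05.
Wear volume V = K·W·L/H = 8.986e-05 · 5.047 · 43.20 / 8.437e+08 = 2.322e-11 m³.
Depth of wear h = V/A = 2.322e-11 / 5.687e-05 = 4.083e-07 m.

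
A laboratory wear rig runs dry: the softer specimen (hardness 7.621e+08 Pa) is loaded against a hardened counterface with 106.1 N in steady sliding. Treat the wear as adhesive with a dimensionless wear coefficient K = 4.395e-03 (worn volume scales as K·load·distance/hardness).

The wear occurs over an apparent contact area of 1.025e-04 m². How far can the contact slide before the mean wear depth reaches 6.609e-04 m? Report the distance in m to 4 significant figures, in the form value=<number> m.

value=110.7 m

Displayed values are rounded, and the algebra runs at full precision; rounded just once: four significant figures.
As SI base values: W = 106.1 N, H = 7.621e+08 Pa, K = 4.395e-03.
Limit volume V_lim = h_lim·A = 6.609e-04 · 1.025e-04 = 6.774e-08 m³.
Sliding life L = V_lim·H/(K·W) = 6.774e-08 · 7.621e+08 / (4.395e-03 · 106.1) = 110.7 m.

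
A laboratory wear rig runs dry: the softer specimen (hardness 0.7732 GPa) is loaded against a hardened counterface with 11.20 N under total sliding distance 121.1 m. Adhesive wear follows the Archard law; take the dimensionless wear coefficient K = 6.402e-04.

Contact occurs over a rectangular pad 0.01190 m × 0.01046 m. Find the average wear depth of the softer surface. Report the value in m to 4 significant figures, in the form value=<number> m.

The algebra maintains full precision, and intermediate values appear rounded, and rounded just once, at four significant figures.
Convert: Hardness H = 0.7732 GPa = 7.732e+08 Pa.
Convert: Contact area A = 0.01190 m × 0.01046 m = 1.245e-04 m².
Restated in SI base units: W = 11.20 N, H = 7.732e+08 Pa, K = 6.402e-04.
Volume removed: V = K·W·L/H = 6.402e-04 · 11.20 · 121.1 / 7.732e+08 = 1.123e-09 m³.
Average depth h = V/A = 1.123e-09 / 1.245e-04 = 9.022e-06 m.

value=9.022e-06 m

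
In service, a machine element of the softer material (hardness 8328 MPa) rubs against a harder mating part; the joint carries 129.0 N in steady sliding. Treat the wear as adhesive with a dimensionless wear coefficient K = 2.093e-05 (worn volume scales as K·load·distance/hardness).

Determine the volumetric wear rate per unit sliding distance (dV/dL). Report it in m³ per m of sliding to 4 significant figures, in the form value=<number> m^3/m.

Displayed values are rounded. All working math runs at exact precision, and a single final rounding to four significant digits.
Convert: Hardness H = 8328 MPa = 8.328e+09 Pa.
In SI base units, W = 129.0 N, H = 8.328e+09 Pa, K = 2.093e-05.
Sliding wear rate dV/dL = K·W/H (no L dependence): 2.093e-05 · 129.0 / 8.328e+09 = 3.242e-13 m³/m.

value=3.242e-13 m^3/m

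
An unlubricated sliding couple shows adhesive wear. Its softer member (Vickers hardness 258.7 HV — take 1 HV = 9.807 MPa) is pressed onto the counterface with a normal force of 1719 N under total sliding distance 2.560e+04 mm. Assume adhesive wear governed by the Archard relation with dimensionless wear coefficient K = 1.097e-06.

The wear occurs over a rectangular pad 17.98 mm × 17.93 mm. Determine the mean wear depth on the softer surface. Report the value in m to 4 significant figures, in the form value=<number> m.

value=5.902e-08 m

Displayed values are rounded, and all working math carries exact precision. Rounded once at the end to 4 significant figures.
Convert: Total distance L = 2.560e+04 mm = 25.60 m.
Convert: Hardness H = 258.7 HV × 9.807 MPa/HV = 2537 MPa = 2.537e+09 Pa.
Convert: Pad sides 17.98 mm × 17.93 mm = 0.01798 m × 0.01793 m. Contact area A = 0.01798 m × 0.01793 m = 3.224e-04 m².
In SI base units, W = 1719 N, H = 2.537e+09 Pa, K = 1.097e-06.
By Archard's law, V = K·W·L/H = 1.097e-06 · 1719 · 25.60 / 2.537e+09 = 1.903e-11 m³.
Depth of wear h = V/A = 1.903e-11 / 3.224e-04 = 5.902e-08 m.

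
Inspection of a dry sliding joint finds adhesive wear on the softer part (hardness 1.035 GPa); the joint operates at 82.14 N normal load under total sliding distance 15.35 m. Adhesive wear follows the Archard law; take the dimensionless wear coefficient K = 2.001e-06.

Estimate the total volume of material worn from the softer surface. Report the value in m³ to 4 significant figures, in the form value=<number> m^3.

Intermediates appear rounded; the computation keeps full precision — rounded once at the end to four significant digits.
Convert: Hardness H = 1.035 GPa = 1.035e+09 Pa.
In SI base units, W = 82.14 N, H = 1.035e+09 Pa, K = 2.001e-06.
By Archard's law, V = K·W·L/H = 2.001e-06 · 82.14 · 15.35 / 1.035e+09 = 2.438e-12 m³.

value=2.438e-12 m^3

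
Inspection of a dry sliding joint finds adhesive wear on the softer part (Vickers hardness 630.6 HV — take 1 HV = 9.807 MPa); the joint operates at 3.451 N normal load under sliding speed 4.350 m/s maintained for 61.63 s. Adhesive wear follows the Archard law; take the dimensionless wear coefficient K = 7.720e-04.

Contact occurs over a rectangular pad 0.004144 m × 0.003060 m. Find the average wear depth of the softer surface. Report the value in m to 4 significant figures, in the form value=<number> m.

value=9.108e-06 m

Displayed values are rounded. The computation runs at exact precision. Rounded just once to four significant figures.
Convert: Path length L = v·t = 4.350 m/s × 61.63 s = 268.1 m.
Convert: Hardness H = 630.6 HV × 9.807 MPa/HV = 6184 MPa = 6.184e+09 Pa.
Convert: Contact area A = 0.004144 m × 0.003060 m = 1.268e-05 m².
Expressed in SI base units: W = 3.451 N, H = 6.184e+09 Pa, K = 7.720e-04.
By Archard's law, V = K·W·L/H = 7.720e-04 · 3.451 · 268.1 / 6.184e+09 = 1.155e-10 m³.
Average depth h = V/A = 1.155e-10 / 1.268e-05 = 9.108e-06 m.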